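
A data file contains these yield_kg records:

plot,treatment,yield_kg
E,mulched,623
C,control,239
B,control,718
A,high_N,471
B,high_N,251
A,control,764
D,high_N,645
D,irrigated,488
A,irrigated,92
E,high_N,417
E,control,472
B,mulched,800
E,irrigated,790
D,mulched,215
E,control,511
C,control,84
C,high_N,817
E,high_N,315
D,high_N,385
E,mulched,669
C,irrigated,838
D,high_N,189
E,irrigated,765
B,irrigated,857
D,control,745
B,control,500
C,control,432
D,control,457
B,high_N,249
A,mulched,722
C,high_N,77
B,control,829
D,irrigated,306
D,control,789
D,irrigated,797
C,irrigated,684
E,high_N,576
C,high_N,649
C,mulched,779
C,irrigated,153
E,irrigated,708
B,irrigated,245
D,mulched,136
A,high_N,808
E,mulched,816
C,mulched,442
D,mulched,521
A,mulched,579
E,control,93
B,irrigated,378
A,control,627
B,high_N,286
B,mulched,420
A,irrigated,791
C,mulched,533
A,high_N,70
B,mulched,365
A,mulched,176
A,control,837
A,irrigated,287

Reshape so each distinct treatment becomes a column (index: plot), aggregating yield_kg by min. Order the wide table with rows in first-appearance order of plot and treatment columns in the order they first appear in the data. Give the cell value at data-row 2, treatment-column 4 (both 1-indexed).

With rows in first-appearance order of plot, row 2 is plot=C. treatment columns in first-appearance order: mulched, control, high_N, irrigated; column 4 is irrigated.
Long rows with plot=C, treatment=irrigated: min(838, 684, 153) = 153.

153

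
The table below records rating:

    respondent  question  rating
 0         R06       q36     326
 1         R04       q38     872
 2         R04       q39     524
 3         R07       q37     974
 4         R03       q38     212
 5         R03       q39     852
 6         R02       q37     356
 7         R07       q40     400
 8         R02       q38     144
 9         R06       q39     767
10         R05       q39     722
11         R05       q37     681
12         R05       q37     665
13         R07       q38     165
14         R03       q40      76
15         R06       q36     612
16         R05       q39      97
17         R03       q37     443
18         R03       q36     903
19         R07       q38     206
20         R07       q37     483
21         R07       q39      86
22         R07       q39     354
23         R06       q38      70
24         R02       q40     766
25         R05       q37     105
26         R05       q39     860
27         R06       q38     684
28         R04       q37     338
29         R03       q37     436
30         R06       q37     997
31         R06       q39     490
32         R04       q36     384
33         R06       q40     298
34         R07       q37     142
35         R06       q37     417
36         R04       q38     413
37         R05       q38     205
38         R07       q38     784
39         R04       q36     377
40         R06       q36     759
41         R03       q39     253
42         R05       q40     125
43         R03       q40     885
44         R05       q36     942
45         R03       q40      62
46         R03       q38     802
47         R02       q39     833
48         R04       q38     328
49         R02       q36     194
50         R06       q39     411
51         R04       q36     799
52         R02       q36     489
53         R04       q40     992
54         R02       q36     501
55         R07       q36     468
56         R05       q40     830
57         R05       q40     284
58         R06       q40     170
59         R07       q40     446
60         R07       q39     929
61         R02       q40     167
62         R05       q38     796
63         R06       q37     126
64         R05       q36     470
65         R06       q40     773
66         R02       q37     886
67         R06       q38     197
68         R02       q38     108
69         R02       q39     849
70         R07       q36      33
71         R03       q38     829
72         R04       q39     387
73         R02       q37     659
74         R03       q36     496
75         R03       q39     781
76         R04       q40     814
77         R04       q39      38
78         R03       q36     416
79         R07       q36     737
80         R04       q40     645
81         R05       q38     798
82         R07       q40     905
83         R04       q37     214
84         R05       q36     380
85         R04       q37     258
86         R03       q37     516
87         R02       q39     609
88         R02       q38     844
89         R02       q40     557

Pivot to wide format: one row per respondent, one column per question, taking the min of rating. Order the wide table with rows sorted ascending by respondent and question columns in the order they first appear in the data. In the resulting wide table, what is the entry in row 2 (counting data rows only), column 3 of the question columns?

253

With rows sorted ascending by respondent, row 2 is respondent=R03. question columns in first-appearance order: q36, q38, q39, q37, q40; column 3 is q39.
Long rows with respondent=R03, question=q39: min(852, 253, 781) = 253.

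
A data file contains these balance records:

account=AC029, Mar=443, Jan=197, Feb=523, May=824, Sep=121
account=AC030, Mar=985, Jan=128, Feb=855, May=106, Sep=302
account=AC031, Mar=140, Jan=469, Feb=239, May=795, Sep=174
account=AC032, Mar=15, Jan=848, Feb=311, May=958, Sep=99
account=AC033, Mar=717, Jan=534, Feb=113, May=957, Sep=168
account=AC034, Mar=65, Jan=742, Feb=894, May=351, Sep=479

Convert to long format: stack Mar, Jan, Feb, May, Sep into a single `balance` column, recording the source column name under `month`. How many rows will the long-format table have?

6 account values × 5 melted columns = 30 rows.

30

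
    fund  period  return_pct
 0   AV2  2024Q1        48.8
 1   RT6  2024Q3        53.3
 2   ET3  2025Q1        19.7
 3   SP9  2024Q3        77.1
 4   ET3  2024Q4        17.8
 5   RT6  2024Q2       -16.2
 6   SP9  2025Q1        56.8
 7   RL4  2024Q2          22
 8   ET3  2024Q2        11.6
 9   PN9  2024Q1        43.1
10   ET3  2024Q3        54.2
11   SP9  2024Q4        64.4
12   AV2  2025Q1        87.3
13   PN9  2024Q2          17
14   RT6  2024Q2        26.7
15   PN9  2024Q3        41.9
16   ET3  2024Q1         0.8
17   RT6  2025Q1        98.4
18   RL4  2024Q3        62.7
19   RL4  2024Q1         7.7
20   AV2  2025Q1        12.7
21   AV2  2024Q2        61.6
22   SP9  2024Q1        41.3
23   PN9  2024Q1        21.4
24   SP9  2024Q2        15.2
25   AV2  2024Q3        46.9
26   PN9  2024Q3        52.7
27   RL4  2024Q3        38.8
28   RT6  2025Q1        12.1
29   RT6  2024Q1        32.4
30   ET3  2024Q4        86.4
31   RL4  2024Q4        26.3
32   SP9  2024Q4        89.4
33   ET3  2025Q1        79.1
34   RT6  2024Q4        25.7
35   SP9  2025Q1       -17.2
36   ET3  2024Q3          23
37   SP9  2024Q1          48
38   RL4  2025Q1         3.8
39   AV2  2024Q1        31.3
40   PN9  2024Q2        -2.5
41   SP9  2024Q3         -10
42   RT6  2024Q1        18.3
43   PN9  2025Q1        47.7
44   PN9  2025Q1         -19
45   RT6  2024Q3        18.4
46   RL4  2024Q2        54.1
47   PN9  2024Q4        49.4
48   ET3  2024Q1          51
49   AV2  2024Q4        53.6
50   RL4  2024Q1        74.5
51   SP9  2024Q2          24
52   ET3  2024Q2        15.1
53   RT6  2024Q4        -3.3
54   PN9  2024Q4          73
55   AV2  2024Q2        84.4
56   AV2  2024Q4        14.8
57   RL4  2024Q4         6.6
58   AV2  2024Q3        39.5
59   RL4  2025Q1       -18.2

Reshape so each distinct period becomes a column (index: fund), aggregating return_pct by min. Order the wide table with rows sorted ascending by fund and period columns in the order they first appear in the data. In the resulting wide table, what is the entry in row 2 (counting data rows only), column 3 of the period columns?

19.7

With rows sorted ascending by fund, row 2 is fund=ET3. period columns in first-appearance order: 2024Q1, 2024Q3, 2025Q1, 2024Q4, 2024Q2; column 3 is 2025Q1.
Long rows with fund=ET3, period=2025Q1: min(19.7, 79.1) = 19.7.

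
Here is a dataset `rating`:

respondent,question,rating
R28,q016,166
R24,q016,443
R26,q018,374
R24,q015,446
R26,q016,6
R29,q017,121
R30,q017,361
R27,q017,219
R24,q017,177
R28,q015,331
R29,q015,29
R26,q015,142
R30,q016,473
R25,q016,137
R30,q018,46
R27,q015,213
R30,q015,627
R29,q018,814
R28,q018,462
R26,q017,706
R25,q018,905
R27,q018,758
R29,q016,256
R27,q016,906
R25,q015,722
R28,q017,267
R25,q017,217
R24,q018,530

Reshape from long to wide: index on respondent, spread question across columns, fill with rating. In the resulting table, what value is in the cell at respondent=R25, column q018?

905

Wide layout: rows indexed by respondent, columns are the 4 distinct question values (q016, q018, q015, q017).
Cell (respondent=R25, question=q018) draws from the long row where respondent=R25 and question=q018, which has rating=905.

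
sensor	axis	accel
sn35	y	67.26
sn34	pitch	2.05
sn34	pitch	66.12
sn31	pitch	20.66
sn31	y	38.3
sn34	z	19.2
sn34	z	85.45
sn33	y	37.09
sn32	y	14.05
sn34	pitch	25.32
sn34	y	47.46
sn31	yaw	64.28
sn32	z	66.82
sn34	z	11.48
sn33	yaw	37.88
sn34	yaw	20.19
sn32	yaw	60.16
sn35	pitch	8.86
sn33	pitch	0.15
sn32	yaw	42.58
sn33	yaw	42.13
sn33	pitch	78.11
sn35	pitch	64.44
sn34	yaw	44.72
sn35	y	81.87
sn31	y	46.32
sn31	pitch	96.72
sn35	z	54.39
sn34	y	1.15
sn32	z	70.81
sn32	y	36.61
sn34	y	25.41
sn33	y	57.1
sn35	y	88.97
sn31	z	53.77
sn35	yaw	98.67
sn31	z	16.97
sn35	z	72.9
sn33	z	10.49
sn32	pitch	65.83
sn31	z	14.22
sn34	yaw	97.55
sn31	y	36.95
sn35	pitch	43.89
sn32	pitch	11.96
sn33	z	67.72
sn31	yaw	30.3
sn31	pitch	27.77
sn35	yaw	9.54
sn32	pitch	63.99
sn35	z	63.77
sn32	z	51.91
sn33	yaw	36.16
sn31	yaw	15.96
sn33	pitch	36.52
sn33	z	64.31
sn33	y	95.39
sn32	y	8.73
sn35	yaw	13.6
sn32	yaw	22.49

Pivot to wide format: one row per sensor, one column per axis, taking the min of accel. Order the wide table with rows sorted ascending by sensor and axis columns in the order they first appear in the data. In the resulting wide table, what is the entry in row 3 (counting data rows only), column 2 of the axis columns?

With rows sorted ascending by sensor, row 3 is sensor=sn33. axis columns in first-appearance order: y, pitch, z, yaw; column 2 is pitch.
Long rows with sensor=sn33, axis=pitch: min(0.15, 78.11, 36.52) = 0.15.

0.15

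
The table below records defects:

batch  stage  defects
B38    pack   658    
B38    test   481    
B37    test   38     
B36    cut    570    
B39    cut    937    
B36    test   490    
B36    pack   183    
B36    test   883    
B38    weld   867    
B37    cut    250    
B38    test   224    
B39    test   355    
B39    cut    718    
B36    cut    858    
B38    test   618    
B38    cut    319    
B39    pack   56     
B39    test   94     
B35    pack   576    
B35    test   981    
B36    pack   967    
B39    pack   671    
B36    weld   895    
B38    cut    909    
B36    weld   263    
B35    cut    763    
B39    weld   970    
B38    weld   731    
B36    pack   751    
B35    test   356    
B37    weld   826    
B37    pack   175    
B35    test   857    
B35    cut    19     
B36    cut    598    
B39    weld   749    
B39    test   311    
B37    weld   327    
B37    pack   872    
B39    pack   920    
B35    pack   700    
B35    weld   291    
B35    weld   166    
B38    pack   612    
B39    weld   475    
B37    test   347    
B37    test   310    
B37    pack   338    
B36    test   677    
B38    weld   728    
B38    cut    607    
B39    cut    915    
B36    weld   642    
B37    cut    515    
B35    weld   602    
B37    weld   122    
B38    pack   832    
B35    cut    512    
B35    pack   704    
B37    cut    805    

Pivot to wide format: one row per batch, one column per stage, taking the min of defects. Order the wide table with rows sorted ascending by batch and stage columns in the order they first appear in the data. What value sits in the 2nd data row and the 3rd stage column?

570

With rows sorted ascending by batch, row 2 is batch=B36. stage columns in first-appearance order: pack, test, cut, weld; column 3 is cut.
Long rows with batch=B36, stage=cut: min(570, 858, 598) = 570.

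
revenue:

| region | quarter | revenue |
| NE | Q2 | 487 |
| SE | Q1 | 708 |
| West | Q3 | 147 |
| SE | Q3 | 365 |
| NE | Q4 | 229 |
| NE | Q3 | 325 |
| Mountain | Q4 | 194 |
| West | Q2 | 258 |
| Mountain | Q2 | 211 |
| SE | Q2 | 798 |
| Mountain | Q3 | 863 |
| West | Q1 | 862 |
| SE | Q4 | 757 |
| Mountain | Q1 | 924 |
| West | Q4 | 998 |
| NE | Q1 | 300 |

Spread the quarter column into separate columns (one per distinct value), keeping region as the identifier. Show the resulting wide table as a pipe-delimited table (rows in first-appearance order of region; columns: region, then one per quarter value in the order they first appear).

| region | Q2 | Q1 | Q3 | Q4 |
| NE | 487 | 300 | 325 | 229 |
| SE | 798 | 708 | 365 | 757 |
| West | 258 | 862 | 147 | 998 |
| Mountain | 211 | 924 | 863 | 194 |

Columns: region plus the 4 distinct quarter values (Q2, Q1, Q3, Q4).
For example, row NE column Q2 takes revenue=487 from the long row (NE, Q2).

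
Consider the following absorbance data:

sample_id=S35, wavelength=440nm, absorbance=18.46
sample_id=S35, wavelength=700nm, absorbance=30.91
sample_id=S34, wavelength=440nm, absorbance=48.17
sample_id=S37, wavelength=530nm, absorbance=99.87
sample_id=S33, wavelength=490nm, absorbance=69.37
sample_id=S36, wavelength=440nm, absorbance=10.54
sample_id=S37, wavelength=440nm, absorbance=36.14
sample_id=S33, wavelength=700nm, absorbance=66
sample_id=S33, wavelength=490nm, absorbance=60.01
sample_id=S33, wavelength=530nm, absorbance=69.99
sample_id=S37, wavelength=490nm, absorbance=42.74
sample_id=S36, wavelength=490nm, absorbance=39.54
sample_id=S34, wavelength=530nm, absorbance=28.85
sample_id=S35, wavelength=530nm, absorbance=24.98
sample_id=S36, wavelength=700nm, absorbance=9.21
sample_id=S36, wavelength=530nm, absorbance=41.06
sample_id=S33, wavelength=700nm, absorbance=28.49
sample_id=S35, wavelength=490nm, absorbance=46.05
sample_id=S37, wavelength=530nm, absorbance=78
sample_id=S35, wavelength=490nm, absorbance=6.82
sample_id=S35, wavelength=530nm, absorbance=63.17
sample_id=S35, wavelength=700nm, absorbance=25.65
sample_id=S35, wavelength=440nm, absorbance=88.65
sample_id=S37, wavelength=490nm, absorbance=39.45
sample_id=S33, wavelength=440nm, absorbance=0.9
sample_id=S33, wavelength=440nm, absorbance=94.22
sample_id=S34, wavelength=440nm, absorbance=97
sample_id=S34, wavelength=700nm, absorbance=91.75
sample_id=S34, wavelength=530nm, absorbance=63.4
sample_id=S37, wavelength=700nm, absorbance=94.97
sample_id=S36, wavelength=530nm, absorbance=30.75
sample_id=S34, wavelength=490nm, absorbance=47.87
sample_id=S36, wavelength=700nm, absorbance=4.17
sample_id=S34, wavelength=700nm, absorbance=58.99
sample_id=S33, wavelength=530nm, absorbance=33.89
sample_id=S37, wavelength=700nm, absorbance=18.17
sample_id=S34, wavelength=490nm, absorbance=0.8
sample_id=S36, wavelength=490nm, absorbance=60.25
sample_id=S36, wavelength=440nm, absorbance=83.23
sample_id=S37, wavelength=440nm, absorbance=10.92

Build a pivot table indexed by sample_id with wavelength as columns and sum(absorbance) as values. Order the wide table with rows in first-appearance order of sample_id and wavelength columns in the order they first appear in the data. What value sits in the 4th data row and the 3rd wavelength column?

With rows in first-appearance order of sample_id, row 4 is sample_id=S33. wavelength columns in first-appearance order: 440nm, 700nm, 530nm, 490nm; column 3 is 530nm.
Long rows with sample_id=S33, wavelength=530nm: 69.99 + 33.89 = 103.88.

103.88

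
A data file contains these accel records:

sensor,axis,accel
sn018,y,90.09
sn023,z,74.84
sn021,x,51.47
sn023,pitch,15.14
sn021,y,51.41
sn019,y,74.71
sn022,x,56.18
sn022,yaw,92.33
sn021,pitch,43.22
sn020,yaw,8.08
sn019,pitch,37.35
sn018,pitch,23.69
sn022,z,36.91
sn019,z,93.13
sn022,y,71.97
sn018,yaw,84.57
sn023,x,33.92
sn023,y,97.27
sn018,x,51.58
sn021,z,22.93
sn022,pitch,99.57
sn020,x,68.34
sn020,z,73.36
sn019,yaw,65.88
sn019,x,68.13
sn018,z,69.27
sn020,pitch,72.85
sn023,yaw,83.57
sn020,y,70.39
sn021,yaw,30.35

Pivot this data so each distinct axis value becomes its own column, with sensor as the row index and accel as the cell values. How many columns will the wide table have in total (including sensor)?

1 column for sensor plus 5 distinct axis values → 6 columns.

6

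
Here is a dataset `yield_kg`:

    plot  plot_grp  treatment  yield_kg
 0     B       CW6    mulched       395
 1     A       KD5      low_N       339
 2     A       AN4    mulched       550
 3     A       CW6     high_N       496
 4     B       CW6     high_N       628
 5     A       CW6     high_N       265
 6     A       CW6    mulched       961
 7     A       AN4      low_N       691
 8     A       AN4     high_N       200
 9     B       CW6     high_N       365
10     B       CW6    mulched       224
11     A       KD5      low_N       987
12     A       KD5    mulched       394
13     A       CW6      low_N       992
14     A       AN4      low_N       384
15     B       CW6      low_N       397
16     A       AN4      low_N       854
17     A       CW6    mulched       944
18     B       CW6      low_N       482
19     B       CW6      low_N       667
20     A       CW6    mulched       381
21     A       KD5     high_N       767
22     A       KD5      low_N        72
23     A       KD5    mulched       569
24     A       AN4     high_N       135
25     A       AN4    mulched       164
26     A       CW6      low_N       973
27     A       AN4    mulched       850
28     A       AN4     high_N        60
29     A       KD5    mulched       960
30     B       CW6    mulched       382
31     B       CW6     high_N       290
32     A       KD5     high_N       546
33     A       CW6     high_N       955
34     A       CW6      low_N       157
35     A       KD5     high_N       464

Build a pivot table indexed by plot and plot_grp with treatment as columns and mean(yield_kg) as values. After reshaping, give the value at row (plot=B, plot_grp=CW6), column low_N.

Rows with plot=B, plot_grp=CW6 and treatment=low_N: yield_kg values are 397, 482, 667.
(397 + 482 + 667) / 3 = 515.33.

515.33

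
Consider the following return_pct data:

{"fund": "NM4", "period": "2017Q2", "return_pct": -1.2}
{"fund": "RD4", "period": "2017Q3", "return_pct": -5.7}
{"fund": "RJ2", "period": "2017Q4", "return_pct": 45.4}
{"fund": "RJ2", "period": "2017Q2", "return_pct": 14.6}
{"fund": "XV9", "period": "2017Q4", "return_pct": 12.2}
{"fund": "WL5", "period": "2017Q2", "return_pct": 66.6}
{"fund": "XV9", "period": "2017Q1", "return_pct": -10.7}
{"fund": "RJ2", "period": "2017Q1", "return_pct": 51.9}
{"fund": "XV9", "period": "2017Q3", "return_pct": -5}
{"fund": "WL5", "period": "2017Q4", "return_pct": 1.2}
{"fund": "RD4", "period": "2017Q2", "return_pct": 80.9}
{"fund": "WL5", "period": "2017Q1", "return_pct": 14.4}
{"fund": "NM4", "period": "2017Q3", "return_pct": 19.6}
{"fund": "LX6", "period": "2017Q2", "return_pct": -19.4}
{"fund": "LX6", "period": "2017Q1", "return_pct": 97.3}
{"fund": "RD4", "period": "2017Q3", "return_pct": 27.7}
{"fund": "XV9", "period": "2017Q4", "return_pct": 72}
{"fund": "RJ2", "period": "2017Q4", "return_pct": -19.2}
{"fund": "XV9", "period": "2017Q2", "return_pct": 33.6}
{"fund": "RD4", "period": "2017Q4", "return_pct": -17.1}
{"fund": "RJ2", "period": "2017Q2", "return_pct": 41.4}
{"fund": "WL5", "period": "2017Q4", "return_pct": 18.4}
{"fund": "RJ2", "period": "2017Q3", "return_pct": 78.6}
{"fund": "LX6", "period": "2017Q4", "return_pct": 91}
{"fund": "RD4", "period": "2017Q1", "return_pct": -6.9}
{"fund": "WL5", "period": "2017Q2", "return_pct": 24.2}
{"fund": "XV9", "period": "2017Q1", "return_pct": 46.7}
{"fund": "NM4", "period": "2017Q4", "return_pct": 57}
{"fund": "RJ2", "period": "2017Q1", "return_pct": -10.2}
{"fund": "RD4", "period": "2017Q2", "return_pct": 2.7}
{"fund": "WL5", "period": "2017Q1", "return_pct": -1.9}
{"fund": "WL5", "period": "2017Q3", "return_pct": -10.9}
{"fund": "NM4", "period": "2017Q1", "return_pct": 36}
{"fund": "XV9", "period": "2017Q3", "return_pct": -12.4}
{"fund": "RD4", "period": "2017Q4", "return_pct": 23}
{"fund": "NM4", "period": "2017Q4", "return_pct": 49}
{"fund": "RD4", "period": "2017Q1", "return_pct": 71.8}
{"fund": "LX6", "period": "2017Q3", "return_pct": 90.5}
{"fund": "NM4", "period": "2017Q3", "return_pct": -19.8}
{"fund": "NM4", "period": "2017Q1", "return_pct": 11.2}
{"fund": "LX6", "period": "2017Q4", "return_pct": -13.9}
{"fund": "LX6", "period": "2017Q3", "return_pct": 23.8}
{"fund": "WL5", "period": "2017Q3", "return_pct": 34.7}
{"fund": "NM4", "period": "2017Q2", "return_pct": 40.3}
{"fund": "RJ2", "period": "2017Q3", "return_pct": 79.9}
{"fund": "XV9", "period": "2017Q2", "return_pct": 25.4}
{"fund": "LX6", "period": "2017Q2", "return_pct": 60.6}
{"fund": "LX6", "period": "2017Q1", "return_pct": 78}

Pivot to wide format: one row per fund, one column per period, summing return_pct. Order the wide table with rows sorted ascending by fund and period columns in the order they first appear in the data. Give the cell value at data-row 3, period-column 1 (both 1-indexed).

83.6

With rows sorted ascending by fund, row 3 is fund=RD4. period columns in first-appearance order: 2017Q2, 2017Q3, 2017Q4, 2017Q1; column 1 is 2017Q2.
Long rows with fund=RD4, period=2017Q2: 80.9 + 2.7 = 83.6.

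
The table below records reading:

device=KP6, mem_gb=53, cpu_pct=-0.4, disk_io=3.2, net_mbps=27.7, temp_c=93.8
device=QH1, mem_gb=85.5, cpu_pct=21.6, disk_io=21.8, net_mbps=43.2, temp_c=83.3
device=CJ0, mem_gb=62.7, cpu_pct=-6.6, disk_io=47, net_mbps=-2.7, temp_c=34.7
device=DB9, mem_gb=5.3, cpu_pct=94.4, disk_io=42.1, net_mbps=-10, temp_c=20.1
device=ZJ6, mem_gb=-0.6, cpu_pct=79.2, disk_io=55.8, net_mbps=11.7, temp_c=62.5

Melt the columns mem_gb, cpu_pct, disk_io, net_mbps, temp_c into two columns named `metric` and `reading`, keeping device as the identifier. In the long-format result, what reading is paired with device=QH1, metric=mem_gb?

85.5

Unpivoting turns each (device, wide-column) pair into one long row.
The wide cell at row QH1, column mem_gb holds 85.5, so the long row (QH1, mem_gb) has reading=85.5.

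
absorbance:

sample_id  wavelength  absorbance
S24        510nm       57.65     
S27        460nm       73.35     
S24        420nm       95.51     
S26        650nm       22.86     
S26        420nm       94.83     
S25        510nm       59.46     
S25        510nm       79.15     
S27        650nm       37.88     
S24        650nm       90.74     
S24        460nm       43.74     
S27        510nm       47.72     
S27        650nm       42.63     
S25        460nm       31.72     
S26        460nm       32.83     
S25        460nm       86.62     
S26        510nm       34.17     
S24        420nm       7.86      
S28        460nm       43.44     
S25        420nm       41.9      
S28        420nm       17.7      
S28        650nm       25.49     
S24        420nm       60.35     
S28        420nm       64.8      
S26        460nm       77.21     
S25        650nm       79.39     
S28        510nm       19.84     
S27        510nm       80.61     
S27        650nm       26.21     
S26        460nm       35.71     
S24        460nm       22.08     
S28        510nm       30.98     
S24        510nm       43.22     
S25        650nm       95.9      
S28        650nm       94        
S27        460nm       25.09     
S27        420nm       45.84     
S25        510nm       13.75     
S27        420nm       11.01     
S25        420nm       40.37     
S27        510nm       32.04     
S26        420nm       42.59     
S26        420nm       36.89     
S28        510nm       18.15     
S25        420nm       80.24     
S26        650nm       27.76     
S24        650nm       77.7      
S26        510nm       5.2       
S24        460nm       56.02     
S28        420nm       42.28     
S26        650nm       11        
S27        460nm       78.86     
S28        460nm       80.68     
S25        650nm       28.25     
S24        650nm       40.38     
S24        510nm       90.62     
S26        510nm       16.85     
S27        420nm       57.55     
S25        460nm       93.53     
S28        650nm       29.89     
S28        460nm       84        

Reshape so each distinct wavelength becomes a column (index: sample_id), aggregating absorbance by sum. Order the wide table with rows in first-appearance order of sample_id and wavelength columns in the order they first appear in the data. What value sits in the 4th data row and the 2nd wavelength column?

With rows in first-appearance order of sample_id, row 4 is sample_id=S25. wavelength columns in first-appearance order: 510nm, 460nm, 420nm, 650nm; column 2 is 460nm.
Long rows with sample_id=S25, wavelength=460nm: 31.72 + 86.62 + 93.53 = 211.87.

211.87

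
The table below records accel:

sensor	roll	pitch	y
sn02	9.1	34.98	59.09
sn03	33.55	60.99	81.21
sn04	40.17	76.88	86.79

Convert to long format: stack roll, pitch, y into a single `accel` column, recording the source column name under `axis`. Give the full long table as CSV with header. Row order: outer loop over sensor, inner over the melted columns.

sensor,axis,accel
sn02,roll,9.1
sn02,pitch,34.98
sn02,y,59.09
sn03,roll,33.55
sn03,pitch,60.99
sn03,y,81.21
sn04,roll,40.17
sn04,pitch,76.88
sn04,y,86.79

Each (sensor, column) pair becomes one row: 3 × 3 = 9 rows.
For example, (sn02, roll) → accel=9.1.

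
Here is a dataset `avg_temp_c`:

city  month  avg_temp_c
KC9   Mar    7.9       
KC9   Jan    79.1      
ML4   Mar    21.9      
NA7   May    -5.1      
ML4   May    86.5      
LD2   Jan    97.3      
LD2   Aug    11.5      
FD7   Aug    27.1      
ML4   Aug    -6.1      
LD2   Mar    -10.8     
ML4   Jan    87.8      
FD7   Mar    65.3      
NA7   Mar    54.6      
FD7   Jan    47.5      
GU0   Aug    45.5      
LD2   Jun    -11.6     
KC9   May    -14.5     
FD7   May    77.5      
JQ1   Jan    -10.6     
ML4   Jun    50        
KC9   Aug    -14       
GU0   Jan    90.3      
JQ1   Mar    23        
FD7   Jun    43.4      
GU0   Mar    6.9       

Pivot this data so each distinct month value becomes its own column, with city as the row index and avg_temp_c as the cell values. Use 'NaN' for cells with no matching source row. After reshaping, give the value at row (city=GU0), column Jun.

No long-format row has city=GU0 and month=Jun, so the cell is NaN.

NaN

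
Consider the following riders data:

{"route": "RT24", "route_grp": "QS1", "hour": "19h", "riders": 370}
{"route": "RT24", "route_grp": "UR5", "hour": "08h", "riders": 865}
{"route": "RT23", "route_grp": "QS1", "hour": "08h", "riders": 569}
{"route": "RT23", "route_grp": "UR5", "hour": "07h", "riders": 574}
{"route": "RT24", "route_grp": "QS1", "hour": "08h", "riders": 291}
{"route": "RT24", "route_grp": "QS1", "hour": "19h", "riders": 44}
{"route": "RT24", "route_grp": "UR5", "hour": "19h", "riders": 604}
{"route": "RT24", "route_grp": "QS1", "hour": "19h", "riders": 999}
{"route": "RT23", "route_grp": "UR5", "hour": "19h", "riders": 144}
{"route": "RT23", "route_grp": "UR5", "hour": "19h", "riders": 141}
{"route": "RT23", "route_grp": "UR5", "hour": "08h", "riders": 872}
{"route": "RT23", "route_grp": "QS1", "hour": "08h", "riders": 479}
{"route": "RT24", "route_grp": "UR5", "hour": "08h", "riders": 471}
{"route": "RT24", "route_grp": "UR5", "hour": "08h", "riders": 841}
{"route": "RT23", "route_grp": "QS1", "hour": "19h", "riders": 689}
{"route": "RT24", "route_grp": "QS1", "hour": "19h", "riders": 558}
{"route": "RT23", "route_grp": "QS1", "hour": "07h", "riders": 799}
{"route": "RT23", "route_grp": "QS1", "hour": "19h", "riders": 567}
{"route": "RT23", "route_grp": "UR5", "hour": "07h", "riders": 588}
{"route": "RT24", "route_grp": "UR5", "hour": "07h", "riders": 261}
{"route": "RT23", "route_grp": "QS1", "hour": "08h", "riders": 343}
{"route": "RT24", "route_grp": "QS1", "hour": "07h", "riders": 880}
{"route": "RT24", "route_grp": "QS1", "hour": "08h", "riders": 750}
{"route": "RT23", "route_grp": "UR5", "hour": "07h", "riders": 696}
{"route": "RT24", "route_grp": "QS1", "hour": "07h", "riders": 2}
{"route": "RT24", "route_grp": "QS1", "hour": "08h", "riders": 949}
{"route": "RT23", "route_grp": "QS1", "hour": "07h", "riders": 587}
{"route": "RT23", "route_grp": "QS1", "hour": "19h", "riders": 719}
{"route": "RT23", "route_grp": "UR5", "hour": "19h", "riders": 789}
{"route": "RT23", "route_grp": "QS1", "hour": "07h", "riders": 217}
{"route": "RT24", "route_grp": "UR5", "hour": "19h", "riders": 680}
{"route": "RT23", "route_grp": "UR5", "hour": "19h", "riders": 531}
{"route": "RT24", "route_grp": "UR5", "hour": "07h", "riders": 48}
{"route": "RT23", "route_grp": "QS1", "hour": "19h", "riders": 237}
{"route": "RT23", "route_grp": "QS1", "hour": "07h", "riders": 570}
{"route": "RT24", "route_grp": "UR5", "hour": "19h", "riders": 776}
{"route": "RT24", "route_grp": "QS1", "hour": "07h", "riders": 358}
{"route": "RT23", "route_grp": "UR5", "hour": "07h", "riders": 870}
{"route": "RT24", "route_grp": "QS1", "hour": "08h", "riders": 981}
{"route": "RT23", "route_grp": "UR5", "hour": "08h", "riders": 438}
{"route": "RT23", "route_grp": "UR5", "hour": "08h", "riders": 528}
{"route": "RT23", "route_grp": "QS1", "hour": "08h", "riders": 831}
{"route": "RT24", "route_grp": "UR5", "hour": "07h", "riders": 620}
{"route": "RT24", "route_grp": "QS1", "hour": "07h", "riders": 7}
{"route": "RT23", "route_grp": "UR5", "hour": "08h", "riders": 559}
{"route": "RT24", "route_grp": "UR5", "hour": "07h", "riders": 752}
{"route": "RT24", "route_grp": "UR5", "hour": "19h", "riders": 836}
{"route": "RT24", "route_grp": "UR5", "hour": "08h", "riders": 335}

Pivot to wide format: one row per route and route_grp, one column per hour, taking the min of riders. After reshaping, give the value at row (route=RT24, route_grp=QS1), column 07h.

2

Rows with route=RT24, route_grp=QS1 and hour=07h: riders values are 880, 2, 358, 7.
min(880, 2, 358, 7) = 2.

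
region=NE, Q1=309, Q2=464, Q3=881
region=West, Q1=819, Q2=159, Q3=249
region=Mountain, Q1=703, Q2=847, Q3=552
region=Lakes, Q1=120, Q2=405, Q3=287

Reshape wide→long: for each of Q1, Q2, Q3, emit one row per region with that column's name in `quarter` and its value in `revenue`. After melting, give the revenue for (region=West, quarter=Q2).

159

Unpivoting turns each (region, wide-column) pair into one long row.
The wide cell at row West, column Q2 holds 159, so the long row (West, Q2) has revenue=159.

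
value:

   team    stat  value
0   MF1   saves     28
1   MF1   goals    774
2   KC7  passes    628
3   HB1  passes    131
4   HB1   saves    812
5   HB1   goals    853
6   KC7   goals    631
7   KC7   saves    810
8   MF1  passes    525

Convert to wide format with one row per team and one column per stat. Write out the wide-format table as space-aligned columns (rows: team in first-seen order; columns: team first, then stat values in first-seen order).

team  saves  goals  passes
MF1   28     774    525   
KC7   810    631    628   
HB1   812    853    131   

Columns: team plus the 3 distinct stat values (saves, goals, passes).
For example, row MF1 column saves takes value=28 from the long row (MF1, saves).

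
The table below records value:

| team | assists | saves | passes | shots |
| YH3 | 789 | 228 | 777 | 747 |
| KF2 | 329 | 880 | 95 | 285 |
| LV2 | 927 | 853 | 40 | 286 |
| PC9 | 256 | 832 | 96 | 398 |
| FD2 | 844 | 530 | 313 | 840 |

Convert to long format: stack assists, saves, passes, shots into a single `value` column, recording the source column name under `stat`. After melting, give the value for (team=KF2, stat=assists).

329

Unpivoting turns each (team, wide-column) pair into one long row.
The wide cell at row KF2, column assists holds 329, so the long row (KF2, assists) has value=329.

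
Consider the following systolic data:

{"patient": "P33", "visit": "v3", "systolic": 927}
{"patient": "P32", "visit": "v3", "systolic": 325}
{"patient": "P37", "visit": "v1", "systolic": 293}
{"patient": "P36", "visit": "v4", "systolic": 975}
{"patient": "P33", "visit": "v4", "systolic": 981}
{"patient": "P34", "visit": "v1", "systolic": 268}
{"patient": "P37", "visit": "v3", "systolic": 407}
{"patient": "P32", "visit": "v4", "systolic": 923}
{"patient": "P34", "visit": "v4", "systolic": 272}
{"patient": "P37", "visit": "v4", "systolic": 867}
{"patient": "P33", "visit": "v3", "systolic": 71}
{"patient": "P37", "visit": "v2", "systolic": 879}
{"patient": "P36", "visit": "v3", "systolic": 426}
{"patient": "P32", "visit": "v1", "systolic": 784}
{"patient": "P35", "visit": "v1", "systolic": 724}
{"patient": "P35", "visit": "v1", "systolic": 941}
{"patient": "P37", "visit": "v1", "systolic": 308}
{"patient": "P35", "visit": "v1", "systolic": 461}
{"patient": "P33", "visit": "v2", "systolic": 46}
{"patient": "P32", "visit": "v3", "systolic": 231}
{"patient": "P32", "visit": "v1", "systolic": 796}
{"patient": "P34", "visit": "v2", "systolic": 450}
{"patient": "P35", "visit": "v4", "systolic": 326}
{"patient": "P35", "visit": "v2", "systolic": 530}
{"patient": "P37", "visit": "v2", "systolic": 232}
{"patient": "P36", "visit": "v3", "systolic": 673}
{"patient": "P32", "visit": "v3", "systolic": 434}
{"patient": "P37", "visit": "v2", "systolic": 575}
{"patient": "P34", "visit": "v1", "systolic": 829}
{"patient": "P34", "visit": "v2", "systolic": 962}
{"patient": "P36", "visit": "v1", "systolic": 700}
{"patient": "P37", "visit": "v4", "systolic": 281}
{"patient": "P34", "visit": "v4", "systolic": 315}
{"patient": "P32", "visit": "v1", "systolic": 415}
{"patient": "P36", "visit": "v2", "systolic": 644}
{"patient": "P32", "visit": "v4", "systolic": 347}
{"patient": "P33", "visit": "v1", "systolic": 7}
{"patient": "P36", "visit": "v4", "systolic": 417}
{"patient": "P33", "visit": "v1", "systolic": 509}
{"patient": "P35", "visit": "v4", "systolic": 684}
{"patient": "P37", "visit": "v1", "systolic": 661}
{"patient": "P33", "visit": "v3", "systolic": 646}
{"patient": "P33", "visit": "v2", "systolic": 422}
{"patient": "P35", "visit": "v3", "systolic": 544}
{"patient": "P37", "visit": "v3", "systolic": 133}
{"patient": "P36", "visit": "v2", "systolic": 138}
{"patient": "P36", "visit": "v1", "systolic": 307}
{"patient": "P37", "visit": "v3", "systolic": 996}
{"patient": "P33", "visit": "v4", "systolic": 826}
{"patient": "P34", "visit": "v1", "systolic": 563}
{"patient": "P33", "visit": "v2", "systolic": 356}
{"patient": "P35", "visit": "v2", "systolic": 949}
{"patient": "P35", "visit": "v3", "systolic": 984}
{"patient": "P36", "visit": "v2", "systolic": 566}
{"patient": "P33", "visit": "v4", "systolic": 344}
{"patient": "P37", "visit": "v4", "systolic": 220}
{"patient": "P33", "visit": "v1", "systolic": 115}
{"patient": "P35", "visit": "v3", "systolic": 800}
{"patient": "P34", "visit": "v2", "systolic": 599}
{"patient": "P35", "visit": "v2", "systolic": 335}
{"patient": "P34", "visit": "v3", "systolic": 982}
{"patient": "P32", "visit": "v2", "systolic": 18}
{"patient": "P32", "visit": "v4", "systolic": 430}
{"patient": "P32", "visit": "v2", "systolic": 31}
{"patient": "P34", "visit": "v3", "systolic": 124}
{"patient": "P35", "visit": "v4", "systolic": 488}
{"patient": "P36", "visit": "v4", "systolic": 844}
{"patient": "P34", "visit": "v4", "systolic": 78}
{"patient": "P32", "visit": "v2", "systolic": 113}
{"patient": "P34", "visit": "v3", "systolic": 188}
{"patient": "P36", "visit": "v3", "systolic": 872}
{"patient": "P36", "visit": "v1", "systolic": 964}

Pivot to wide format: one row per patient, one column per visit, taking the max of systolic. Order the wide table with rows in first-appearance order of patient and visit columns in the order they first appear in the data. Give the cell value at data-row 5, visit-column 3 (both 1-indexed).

315

With rows in first-appearance order of patient, row 5 is patient=P34. visit columns in first-appearance order: v3, v1, v4, v2; column 3 is v4.
Long rows with patient=P34, visit=v4: max(272, 315, 78) = 315.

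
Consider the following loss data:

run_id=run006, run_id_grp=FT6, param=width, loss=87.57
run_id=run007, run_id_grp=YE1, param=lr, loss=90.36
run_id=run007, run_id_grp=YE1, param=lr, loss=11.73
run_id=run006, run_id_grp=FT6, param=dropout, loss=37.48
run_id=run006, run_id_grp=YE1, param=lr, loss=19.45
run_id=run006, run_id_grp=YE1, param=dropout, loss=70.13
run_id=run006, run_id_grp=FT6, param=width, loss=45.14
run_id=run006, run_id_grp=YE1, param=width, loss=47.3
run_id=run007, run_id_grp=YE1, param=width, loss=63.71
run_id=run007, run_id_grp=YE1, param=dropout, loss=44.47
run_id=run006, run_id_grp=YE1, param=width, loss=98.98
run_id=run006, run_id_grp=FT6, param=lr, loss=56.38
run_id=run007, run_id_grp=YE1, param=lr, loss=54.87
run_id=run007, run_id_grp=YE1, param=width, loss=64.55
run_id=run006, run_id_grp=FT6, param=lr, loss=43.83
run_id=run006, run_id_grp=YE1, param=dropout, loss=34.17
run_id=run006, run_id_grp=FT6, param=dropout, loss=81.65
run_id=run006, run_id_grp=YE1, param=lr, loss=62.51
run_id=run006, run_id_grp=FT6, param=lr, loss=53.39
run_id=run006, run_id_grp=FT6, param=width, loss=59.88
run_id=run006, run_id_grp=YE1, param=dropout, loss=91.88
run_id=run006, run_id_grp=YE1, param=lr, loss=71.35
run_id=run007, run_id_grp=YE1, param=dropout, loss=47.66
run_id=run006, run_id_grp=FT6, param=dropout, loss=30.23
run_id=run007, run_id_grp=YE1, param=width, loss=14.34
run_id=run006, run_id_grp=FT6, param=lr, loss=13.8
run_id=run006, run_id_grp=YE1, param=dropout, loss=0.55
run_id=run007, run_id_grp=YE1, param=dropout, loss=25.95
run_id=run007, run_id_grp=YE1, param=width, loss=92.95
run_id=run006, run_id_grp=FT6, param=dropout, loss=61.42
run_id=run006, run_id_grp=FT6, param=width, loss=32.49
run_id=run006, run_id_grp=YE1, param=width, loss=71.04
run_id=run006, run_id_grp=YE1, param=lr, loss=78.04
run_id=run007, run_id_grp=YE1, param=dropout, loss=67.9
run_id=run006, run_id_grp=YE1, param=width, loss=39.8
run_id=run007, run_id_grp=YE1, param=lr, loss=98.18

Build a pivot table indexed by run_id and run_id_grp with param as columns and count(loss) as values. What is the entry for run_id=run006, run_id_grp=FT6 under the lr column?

4

Rows with run_id=run006, run_id_grp=FT6 and param=lr: loss values are 56.38, 43.83, 53.39, 13.8.
4 rows match — count = 4.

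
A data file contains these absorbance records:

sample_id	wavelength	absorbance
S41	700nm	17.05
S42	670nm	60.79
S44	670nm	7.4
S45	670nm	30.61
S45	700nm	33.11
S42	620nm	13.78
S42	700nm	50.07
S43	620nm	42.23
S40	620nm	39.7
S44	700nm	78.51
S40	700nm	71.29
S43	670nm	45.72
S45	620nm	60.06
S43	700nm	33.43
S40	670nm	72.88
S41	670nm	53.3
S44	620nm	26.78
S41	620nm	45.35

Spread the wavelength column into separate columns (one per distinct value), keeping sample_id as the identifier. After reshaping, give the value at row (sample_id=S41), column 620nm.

45.35

Wide layout: rows indexed by sample_id, columns are the 3 distinct wavelength values (700nm, 670nm, 620nm).
Cell (sample_id=S41, wavelength=620nm) draws from the long row where sample_id=S41 and wavelength=620nm, which has absorbance=45.35.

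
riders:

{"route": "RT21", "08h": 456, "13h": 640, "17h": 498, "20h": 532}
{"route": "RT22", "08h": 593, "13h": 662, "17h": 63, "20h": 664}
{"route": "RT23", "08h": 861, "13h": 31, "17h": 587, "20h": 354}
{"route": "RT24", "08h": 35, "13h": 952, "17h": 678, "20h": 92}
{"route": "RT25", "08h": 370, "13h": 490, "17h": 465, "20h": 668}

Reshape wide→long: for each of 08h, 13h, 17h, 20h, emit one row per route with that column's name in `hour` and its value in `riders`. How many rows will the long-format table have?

5 route values × 4 melted columns = 20 rows.

20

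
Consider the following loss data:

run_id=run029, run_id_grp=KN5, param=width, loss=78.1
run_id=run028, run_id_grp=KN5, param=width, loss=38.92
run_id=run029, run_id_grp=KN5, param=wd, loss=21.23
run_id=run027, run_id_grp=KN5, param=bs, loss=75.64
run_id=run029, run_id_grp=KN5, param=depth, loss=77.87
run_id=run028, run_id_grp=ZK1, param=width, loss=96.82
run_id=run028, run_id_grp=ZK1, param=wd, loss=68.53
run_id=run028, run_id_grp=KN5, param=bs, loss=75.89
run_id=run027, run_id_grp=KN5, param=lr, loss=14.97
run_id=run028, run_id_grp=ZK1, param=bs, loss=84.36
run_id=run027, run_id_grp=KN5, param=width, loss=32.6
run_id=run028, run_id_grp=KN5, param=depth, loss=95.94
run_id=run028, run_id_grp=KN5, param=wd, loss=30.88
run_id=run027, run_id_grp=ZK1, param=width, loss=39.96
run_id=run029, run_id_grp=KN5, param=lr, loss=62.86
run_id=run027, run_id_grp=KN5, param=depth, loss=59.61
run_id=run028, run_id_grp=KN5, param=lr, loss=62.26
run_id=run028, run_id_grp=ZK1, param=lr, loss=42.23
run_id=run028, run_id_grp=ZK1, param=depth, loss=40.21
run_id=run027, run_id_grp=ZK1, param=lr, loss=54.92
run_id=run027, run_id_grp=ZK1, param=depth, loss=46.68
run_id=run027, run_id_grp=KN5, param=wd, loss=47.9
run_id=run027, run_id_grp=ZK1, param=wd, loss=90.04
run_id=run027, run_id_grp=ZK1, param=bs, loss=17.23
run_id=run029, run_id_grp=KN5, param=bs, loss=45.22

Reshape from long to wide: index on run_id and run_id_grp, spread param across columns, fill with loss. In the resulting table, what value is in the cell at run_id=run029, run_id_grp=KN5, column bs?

45.22

Wide layout: rows indexed by run_id and run_id_grp, columns are the 5 distinct param values (width, wd, bs, depth, lr).
Cell (run_id=run029, run_id_grp=KN5, param=bs) draws from the long row where run_id=run029, run_id_grp=KN5 and param=bs, which has loss=45.22.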